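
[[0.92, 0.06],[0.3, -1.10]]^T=[[0.92, 0.3], [0.06, -1.10]]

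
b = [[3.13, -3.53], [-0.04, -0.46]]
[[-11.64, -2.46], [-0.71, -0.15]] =b @ [[-1.80, -0.38], [1.70, 0.36]]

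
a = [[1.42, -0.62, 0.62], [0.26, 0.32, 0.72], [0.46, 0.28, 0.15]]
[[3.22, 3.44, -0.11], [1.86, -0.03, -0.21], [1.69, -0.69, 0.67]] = a @ [[2.44, 0.20, 1.06], [1.46, -3.6, 1.34], [1.06, 1.49, -1.27]]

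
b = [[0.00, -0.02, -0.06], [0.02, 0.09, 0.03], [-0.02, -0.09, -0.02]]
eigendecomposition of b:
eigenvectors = [[-0.42+0.00j,  0.96+0.00j,  (0.96-0j)], [-0.59+0.00j,  (-0.24+0.02j),  (-0.24-0.02j)], [0.69+0.00j,  (0.08-0.13j),  0.08+0.13j]]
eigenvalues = [(0.07+0j), 0.01j, -0.01j]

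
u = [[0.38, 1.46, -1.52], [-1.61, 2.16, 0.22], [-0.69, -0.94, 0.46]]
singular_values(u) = [3.01, 2.04, 0.53]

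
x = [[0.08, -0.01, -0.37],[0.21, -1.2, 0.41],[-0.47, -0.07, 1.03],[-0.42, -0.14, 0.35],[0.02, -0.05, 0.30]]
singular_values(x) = [1.49, 1.09, 0.3]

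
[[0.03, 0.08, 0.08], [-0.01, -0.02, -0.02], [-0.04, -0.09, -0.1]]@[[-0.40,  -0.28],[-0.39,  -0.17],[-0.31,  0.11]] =[[-0.07, -0.01], [0.02, 0.0], [0.08, 0.02]]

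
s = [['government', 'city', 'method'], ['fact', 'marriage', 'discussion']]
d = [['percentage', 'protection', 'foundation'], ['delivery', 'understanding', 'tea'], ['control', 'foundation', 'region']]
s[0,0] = 'government'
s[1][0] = 'fact'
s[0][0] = 'government'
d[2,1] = 'foundation'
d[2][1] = 'foundation'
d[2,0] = 'control'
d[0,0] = 'percentage'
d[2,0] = 'control'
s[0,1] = 'city'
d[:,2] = ['foundation', 'tea', 'region']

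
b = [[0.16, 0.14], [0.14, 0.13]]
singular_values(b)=[0.29, 0.0]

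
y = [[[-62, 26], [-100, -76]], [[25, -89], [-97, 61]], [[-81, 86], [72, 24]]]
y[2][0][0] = -81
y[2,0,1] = 86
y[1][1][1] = 61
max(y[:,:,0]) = 72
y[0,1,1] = -76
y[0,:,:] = [[-62, 26], [-100, -76]]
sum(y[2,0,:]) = 5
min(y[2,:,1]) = 24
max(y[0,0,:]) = 26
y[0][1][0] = -100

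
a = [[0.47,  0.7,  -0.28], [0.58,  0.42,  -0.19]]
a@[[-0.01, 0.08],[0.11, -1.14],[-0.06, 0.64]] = [[0.09, -0.94], [0.05, -0.55]]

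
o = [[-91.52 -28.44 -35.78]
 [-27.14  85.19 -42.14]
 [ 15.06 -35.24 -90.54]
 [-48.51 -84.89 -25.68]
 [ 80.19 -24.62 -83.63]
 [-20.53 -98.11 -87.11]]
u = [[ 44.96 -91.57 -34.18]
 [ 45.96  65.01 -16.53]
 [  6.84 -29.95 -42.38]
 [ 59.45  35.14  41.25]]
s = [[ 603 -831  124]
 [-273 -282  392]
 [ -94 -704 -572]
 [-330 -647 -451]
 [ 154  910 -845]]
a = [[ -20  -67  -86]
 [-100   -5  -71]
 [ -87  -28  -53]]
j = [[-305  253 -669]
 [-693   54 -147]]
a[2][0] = -87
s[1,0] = -273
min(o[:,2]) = -90.54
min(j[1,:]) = -693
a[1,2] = -71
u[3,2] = 41.25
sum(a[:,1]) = -100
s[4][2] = -845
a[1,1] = -5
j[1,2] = -147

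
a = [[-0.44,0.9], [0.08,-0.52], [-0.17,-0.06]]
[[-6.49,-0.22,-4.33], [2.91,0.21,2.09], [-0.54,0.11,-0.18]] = a@[[4.86, -0.5, 2.35],  [-4.84, -0.49, -3.66]]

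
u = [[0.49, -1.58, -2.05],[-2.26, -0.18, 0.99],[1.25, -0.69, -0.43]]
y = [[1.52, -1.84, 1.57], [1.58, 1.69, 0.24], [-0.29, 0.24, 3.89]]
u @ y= [[-1.16, -4.06, -7.58], [-4.01, 4.09, 0.26], [0.93, -3.57, 0.12]]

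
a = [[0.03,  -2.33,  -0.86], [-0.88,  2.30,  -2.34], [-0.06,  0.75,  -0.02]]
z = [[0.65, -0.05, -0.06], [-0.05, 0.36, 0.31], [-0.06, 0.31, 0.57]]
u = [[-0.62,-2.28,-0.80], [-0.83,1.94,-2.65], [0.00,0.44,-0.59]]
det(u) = 1.40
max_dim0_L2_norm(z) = 0.65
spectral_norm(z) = 0.83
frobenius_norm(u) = 4.27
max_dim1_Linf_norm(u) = 2.65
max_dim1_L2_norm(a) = 3.4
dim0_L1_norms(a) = [0.97, 5.38, 3.22]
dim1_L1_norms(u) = [3.7, 5.42, 1.03]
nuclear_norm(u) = 6.09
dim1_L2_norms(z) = [0.65, 0.48, 0.65]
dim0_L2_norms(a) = [0.88, 3.36, 2.49]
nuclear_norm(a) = 5.88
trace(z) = 1.58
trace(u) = 0.73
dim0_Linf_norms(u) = [0.83, 2.28, 2.65]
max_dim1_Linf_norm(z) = 0.65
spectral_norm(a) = 3.69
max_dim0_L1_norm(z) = 0.94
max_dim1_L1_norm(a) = 5.52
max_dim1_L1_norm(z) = 0.94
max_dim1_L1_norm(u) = 5.42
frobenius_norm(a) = 4.28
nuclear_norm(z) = 1.58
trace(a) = 2.31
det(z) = 0.07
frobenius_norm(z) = 1.04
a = u + z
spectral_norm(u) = 3.54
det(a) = 0.21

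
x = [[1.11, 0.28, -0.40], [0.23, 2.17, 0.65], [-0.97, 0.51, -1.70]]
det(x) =-5.419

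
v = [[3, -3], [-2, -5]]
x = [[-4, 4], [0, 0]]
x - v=[[-7, 7], [2, 5]]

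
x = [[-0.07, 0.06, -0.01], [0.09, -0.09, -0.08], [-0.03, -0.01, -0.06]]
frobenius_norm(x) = 0.19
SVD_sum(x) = [[-0.05, 0.05, 0.03], [0.1, -0.10, -0.06], [0.01, -0.01, -0.0]] + [[-0.02, 0.00, -0.04],[-0.01, 0.00, -0.02],[-0.03, 0.0, -0.06]] + [[0.01, 0.01, -0.00], [0.00, 0.00, -0.0], [-0.00, -0.01, 0.0]]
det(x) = 0.00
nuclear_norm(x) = 0.27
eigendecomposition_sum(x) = [[0.01, 0.0, -0.01], [0.01, 0.01, -0.01], [-0.0, -0.0, 0.0]] + [[-0.06, 0.08, 0.06],[0.08, -0.1, -0.08],[-0.01, 0.01, 0.01]] + [[-0.01, -0.02, -0.07],[0.0, 0.00, 0.01],[-0.01, -0.02, -0.07]]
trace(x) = -0.22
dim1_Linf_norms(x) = [0.07, 0.09, 0.06]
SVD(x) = [[-0.47, -0.56, -0.68], [0.88, -0.24, -0.41], [0.07, -0.8, 0.6]] @ diag([0.16931019604185385, 0.08347593058191782, 0.012877365015866435]) @ [[0.65, -0.64, -0.41], [0.5, -0.05, 0.87], [-0.57, -0.77, 0.29]]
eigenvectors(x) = [[-0.57, -0.61, 0.66],[-0.75, 0.78, -0.05],[0.33, -0.12, 0.75]]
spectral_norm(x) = 0.17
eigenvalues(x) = [0.01, -0.15, -0.09]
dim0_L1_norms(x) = [0.19, 0.16, 0.15]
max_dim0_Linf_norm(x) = 0.09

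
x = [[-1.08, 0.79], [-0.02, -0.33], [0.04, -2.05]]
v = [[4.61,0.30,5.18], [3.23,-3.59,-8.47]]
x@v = [[-2.43,-3.16,-12.29], [-1.16,1.18,2.69], [-6.44,7.37,17.57]]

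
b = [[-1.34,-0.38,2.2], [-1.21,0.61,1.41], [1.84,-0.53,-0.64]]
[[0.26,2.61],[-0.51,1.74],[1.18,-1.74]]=b @ [[0.63, -0.78], [-0.54, -0.24], [0.41, 0.67]]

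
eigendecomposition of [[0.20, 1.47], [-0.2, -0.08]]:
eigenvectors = [[(0.94+0j), 0.94-0.00j], [(-0.09+0.33j), -0.09-0.33j]]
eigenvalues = [(0.06+0.52j), (0.06-0.52j)]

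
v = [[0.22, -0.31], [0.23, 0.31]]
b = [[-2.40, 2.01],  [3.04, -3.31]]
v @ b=[[-1.47, 1.47], [0.39, -0.56]]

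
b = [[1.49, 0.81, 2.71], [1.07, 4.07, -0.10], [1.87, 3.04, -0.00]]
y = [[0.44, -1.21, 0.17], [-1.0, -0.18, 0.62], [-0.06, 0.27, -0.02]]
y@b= [[-0.32,  -4.05,  1.31], [-0.52,  0.34,  -2.69], [0.16,  0.99,  -0.19]]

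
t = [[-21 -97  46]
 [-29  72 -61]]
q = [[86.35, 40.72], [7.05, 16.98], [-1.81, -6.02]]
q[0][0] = 86.35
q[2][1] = -6.02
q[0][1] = 40.72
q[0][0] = 86.35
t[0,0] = -21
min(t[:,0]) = -29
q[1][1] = 16.98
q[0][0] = 86.35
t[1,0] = -29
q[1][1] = 16.98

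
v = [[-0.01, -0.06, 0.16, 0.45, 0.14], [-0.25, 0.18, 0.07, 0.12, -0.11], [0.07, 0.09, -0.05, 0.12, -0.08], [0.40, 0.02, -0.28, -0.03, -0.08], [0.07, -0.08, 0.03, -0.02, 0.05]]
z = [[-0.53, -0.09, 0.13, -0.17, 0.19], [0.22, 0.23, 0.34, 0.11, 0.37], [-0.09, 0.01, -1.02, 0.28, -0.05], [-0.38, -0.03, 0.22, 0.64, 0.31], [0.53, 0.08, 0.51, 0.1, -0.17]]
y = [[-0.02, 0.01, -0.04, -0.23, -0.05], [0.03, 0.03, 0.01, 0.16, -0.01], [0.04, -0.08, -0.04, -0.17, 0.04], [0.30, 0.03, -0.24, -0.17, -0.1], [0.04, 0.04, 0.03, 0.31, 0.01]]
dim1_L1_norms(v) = [0.82, 0.73, 0.41, 0.81, 0.25]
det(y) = -0.00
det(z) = -0.00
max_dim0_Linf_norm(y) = 0.31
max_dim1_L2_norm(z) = 1.06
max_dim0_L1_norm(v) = 0.8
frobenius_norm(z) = 1.78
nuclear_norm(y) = 0.99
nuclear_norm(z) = 3.32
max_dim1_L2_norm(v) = 0.5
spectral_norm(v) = 0.61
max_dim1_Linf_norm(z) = 1.02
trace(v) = 0.14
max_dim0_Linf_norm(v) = 0.45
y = z @ v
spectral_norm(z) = 1.27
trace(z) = -0.85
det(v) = 0.00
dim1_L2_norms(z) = [0.61, 0.6, 1.06, 0.84, 0.77]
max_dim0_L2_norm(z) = 1.22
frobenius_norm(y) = 0.64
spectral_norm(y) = 0.53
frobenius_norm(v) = 0.82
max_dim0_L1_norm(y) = 1.04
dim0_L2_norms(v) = [0.48, 0.23, 0.34, 0.48, 0.22]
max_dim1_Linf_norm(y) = 0.31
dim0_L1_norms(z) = [1.75, 0.44, 2.22, 1.3, 1.09]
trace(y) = -0.19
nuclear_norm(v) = 1.41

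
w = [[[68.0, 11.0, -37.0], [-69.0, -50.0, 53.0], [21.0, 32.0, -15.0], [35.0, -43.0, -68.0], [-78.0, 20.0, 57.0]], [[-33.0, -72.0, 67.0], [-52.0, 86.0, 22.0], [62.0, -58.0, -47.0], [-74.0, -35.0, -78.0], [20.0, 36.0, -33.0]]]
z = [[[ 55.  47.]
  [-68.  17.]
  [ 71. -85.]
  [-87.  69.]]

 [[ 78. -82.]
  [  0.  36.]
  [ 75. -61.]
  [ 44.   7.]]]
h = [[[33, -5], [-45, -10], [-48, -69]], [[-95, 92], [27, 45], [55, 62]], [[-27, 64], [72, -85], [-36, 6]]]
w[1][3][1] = -35.0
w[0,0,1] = 11.0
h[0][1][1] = -10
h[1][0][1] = 92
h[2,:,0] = [-27, 72, -36]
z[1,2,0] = 75.0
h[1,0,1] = 92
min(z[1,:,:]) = -82.0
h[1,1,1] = 45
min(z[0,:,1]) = -85.0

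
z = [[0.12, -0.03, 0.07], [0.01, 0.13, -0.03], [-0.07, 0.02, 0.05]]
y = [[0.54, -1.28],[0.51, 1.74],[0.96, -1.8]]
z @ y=[[0.12, -0.33], [0.04, 0.27], [0.02, 0.03]]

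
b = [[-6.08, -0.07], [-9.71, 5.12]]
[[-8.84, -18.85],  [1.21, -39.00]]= b @ [[1.42,  3.12], [2.93,  -1.70]]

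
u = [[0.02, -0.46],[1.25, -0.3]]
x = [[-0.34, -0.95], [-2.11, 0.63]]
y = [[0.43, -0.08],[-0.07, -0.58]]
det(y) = -0.25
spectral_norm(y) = 0.59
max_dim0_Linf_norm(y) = 0.58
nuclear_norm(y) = 1.02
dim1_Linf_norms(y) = [0.43, 0.58]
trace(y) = -0.15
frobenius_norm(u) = 1.37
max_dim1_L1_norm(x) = 2.74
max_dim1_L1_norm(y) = 0.65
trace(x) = 0.29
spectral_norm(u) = 1.29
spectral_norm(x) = 2.20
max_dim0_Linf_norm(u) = 1.25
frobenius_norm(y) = 0.73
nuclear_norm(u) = 1.73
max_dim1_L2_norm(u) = 1.29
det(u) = 0.57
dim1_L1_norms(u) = [0.48, 1.55]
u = y @ x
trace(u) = -0.28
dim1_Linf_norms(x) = [0.95, 2.11]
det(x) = -2.22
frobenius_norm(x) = 2.42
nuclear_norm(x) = 3.21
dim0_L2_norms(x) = [2.14, 1.14]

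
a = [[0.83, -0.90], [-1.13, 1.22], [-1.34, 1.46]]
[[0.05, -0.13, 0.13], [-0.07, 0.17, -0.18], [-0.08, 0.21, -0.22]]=a @ [[-0.07, -0.11, 0.13], [-0.12, 0.04, -0.03]]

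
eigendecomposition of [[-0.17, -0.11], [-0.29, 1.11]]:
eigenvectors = [[-0.98, 0.08], [-0.22, -1.00]]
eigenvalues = [-0.19, 1.13]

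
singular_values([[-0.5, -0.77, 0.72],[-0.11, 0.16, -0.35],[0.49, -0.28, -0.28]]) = [1.22, 0.6, 0.26]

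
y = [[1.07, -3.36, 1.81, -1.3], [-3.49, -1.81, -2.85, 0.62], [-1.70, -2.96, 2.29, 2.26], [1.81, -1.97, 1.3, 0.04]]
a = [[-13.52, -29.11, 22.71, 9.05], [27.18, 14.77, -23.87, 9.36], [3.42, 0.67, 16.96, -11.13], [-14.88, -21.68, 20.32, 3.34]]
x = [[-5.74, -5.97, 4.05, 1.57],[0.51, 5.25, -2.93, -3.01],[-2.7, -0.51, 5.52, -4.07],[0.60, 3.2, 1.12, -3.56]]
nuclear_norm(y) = 14.98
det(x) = -31.07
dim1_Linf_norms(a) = [29.11, 27.18, 16.96, 21.68]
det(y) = -81.96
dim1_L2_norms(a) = [40.35, 40.18, 20.58, 33.4]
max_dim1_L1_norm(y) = 9.21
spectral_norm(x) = 11.86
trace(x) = 1.47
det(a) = 2620.90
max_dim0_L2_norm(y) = 5.22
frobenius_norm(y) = 8.50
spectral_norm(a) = 63.58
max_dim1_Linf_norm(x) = 5.97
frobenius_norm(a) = 69.15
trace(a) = 21.55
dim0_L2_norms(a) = [33.98, 39.19, 42.26, 17.45]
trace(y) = 1.59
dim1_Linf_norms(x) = [5.97, 5.25, 5.52, 3.56]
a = y @ x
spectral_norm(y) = 5.88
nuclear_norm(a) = 101.39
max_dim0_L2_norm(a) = 42.26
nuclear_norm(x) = 22.71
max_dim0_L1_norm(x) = 14.93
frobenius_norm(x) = 14.56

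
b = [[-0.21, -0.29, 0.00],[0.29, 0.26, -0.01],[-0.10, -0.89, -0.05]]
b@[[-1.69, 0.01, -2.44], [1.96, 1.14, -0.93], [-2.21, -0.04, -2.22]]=[[-0.21, -0.33, 0.78], [0.04, 0.30, -0.93], [-1.46, -1.01, 1.18]]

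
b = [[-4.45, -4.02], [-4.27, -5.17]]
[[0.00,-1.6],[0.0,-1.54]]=b @ [[-0.00,  0.36],  [-0.0,  0.0]]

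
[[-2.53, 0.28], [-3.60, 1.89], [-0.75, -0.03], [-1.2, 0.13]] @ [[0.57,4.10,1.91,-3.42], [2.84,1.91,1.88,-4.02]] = [[-0.65, -9.84, -4.31, 7.53],[3.32, -11.15, -3.32, 4.71],[-0.51, -3.13, -1.49, 2.69],[-0.31, -4.67, -2.05, 3.58]]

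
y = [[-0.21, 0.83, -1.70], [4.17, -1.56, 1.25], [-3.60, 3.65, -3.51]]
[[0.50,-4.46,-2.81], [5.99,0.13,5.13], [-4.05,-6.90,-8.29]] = y @ [[1.57,-0.82,0.75],[-0.06,-0.15,-0.06],[-0.52,2.65,1.53]]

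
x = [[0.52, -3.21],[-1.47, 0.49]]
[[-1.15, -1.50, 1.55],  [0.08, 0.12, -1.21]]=x @[[0.07, 0.08, 0.7], [0.37, 0.48, -0.37]]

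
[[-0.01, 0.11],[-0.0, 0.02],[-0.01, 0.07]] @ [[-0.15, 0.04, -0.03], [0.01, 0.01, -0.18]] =[[0.00, 0.00, -0.02], [0.0, 0.0, -0.00], [0.0, 0.0, -0.01]]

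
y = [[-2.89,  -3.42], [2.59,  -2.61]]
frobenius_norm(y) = 5.79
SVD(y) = [[0.98,0.21], [0.21,-0.98]] @ diag([4.511370630869272, 3.6354140109388084]) @ [[-0.51, -0.86],[-0.86, 0.51]]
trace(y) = -5.50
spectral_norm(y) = 4.51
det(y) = 16.40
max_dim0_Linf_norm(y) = 3.42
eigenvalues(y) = [(-2.75+2.97j), (-2.75-2.97j)]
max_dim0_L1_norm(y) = 6.03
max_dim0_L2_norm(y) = 4.3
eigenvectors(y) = [[0.75+0.00j, (0.75-0j)], [(-0.03-0.66j), -0.03+0.66j]]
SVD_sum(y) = [[-2.24, -3.8],[-0.47, -0.8]] + [[-0.65,0.38], [3.06,-1.81]]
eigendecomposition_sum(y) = [[-1.44+1.42j,-1.71-1.58j], [(1.3+1.2j),-1.30+1.55j]] + [[-1.44-1.42j, -1.71+1.58j], [(1.3-1.2j), (-1.3-1.55j)]]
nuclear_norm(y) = 8.15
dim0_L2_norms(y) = [3.88, 4.3]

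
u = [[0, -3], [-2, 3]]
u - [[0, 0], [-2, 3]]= [[0, -3], [0, 0]]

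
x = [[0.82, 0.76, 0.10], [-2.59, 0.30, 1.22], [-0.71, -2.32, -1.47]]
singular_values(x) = [2.98, 2.95, 0.11]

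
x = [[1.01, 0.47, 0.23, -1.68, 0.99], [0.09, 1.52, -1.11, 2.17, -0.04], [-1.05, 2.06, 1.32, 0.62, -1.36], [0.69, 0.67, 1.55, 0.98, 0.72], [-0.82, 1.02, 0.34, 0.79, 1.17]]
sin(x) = [[0.96, 0.93, 1.51, -2.55, 0.91], [-0.51, 0.59, -2.31, 2.4, -1.58], [-2.44, 1.9, 0.93, -1.23, -1.24], [1.32, -1.36, 1.73, -1.39, 1.60], [-1.0, 0.25, -0.2, -1.08, 0.9]]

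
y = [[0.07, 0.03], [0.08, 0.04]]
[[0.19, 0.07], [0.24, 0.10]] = y @ [[1.46,-0.48], [3.00,3.57]]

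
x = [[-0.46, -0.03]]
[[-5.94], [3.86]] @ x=[[2.73,  0.18], [-1.78,  -0.12]]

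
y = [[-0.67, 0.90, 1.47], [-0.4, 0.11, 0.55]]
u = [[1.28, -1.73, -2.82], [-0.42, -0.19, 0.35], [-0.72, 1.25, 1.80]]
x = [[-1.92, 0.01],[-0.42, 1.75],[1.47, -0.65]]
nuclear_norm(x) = 4.24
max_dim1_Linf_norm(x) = 1.92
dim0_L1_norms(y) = [1.07, 1.01, 2.02]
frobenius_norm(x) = 3.08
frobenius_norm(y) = 1.97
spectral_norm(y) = 1.96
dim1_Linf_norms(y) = [1.47, 0.55]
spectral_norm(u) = 4.24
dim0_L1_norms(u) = [2.42, 3.17, 4.97]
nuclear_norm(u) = 4.74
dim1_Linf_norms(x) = [1.92, 1.75, 1.47]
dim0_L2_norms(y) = [0.78, 0.91, 1.57]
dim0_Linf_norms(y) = [0.67, 0.9, 1.47]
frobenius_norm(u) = 4.27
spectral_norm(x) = 2.62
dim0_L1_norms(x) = [3.81, 2.41]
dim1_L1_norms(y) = [3.04, 1.06]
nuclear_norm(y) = 2.21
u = x @ y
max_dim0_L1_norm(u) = 4.97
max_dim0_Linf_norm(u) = 2.82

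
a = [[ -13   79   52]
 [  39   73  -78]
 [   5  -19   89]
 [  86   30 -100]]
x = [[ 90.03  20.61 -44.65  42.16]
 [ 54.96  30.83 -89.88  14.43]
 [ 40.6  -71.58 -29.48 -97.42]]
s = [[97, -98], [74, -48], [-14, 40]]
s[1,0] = 74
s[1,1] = -48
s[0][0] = 97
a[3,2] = -100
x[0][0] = 90.03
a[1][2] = -78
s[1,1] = -48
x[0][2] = -44.65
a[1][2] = -78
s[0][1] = -98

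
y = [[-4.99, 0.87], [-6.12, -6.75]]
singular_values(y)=[9.6, 4.06]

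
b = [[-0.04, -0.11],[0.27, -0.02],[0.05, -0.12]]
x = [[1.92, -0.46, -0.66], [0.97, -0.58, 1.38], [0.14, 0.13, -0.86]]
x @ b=[[-0.23, -0.12], [-0.13, -0.26], [-0.01, 0.09]]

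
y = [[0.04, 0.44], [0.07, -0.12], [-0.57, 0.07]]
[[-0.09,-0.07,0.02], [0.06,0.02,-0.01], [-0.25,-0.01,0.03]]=y@[[0.4, -0.00, -0.05], [-0.25, -0.16, 0.05]]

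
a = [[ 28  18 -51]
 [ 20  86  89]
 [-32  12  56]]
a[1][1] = 86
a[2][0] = -32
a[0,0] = 28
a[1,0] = 20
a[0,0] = 28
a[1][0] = 20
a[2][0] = -32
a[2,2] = 56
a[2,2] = 56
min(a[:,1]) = 12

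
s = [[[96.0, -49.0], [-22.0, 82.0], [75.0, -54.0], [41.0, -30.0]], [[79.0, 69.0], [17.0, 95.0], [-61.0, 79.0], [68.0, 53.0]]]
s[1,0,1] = 69.0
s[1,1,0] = 17.0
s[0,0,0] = 96.0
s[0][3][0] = 41.0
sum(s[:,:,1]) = 245.0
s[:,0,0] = [96.0, 79.0]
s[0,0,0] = 96.0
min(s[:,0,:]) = -49.0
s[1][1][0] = 17.0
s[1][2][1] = 79.0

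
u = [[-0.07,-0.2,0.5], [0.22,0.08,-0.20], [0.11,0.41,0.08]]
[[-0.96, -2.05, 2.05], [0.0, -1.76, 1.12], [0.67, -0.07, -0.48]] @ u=[[-0.16, 0.87, 0.09], [-0.26, 0.32, 0.44], [-0.12, -0.34, 0.31]]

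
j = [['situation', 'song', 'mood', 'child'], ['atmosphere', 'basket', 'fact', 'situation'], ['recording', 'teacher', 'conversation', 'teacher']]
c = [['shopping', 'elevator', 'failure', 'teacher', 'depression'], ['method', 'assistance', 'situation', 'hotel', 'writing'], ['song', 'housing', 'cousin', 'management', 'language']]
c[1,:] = ['method', 'assistance', 'situation', 'hotel', 'writing']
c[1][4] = 'writing'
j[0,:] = ['situation', 'song', 'mood', 'child']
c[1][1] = 'assistance'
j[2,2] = 'conversation'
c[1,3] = 'hotel'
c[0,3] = 'teacher'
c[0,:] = ['shopping', 'elevator', 'failure', 'teacher', 'depression']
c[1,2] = 'situation'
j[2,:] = ['recording', 'teacher', 'conversation', 'teacher']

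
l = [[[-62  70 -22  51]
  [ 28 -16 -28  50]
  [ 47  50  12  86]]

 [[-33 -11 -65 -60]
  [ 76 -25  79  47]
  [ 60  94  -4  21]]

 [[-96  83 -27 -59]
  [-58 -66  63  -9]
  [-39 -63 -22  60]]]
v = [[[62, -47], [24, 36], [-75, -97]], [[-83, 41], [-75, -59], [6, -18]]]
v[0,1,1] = 36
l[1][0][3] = -60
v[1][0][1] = 41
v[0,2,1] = -97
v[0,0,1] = -47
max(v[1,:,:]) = 41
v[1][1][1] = -59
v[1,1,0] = -75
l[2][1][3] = -9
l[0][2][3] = 86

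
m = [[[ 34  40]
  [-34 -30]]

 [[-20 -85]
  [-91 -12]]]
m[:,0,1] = [40, -85]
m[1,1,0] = -91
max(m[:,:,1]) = 40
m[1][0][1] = -85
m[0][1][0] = -34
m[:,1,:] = [[-34, -30], [-91, -12]]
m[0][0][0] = 34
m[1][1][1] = -12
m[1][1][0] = -91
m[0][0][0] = 34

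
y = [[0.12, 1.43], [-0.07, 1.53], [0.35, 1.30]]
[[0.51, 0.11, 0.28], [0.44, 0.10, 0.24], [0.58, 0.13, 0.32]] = y@[[0.52, 0.12, 0.27], [0.31, 0.07, 0.17]]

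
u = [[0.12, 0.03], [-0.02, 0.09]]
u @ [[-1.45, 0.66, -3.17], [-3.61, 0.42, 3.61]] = [[-0.28, 0.09, -0.27], [-0.30, 0.02, 0.39]]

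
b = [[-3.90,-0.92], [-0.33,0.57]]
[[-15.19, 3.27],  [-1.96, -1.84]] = b @ [[4.14,-0.07], [-1.04,-3.26]]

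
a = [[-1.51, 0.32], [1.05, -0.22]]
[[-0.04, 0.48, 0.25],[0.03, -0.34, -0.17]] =a @[[-0.04, -0.34, -0.14], [-0.31, -0.09, 0.12]]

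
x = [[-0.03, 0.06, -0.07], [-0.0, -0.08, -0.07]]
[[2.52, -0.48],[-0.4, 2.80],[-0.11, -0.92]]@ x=[[-0.08, 0.19, -0.14], [0.01, -0.25, -0.17], [0.00, 0.07, 0.07]]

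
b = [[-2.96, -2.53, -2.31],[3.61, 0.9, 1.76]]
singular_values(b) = [5.99, 1.26]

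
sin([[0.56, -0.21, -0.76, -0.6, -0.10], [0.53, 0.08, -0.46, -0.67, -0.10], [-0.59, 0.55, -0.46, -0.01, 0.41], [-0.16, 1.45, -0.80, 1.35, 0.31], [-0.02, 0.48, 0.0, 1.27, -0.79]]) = [[0.61, 0.10, -0.88, -0.33, -0.14], [0.55, 0.46, -0.62, -0.35, -0.1], [-0.57, 0.44, -0.33, 0.01, 0.30], [-0.48, 1.23, -0.45, 1.36, 0.33], [-0.25, 0.37, 0.09, 1.13, -0.59]]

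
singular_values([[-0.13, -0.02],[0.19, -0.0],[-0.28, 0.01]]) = [0.36, 0.02]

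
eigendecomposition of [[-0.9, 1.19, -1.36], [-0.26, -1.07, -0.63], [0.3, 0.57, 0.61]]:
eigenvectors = [[0.86+0.00j, 0.94+0.00j, 0.94-0.00j],[0.08+0.00j, (0.02+0.27j), (0.02-0.27j)],[-0.50+0.00j, -0.14-0.18j, (-0.14+0.18j)]]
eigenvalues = [(-0.01+0j), (-0.68+0.61j), (-0.68-0.61j)]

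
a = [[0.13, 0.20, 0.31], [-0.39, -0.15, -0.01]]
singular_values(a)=[0.5, 0.28]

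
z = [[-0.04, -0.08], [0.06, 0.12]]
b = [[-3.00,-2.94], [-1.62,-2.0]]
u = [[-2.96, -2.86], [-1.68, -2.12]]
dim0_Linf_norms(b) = [3.0, 2.94]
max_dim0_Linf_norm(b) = 3.0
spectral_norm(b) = 4.92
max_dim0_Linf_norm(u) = 2.96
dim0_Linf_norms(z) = [0.06, 0.12]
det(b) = 1.24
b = z + u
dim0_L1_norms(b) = [4.62, 4.94]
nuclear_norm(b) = 5.17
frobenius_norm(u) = 4.93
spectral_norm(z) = 0.16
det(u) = 1.47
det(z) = -0.00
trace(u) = -5.08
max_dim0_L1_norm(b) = 4.94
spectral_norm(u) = 4.92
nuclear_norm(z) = 0.16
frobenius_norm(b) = 4.93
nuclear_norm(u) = 5.22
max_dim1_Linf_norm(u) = 2.96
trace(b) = -5.00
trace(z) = 0.08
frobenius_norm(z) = 0.16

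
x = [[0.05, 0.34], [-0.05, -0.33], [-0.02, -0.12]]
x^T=[[0.05,  -0.05,  -0.02], [0.34,  -0.33,  -0.12]]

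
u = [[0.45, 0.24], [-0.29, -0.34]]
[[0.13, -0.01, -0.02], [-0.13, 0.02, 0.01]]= u @ [[0.15, 0.01, -0.04], [0.24, -0.08, 0.01]]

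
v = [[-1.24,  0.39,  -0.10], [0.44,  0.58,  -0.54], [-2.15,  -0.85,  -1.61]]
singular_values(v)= [2.98, 0.93, 0.86]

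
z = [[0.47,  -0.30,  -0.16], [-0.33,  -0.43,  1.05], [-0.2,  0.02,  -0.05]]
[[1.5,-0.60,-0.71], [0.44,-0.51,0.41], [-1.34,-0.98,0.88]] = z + [[1.03,-0.30,-0.55],  [0.77,-0.08,-0.64],  [-1.14,-1.0,0.93]]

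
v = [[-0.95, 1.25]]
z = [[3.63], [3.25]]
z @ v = [[-3.45,4.54], [-3.09,4.06]]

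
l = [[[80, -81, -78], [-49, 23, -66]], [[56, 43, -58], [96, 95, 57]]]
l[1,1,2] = 57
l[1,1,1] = 95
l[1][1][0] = 96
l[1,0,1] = 43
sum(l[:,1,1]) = 118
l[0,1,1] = 23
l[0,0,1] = -81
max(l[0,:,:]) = 80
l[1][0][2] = -58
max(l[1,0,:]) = 56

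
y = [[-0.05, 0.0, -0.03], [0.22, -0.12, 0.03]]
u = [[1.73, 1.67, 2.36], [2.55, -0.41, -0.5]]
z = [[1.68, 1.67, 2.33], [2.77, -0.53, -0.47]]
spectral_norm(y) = 0.26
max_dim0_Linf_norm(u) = 2.55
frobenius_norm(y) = 0.26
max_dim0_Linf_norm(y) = 0.22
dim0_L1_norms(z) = [4.45, 2.2, 2.8]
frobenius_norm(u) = 4.27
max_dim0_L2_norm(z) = 3.24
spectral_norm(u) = 3.54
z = y + u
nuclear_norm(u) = 5.94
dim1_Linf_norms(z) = [2.33, 2.77]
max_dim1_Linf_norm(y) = 0.22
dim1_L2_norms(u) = [3.37, 2.63]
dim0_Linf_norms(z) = [2.77, 1.67, 2.33]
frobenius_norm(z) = 4.38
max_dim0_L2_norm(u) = 3.08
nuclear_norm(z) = 6.12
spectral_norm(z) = 3.56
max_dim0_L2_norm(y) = 0.23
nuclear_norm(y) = 0.29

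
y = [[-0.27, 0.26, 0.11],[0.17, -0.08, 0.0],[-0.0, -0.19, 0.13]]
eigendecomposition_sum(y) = [[(-0.28+0j), 0.25-0.00j, (0.06-0j)], [0.14-0.00j, (-0.13+0j), -0.03+0.00j], [(0.05-0j), -0.04+0.00j, -0.01+0.00j]] + [[(0.01+0.02j),0.01+0.06j,0.03-0.02j], [(0.01+0.02j),0.02+0.04j,0.01-0.03j], [(-0.02+0.05j),(-0.07+0.09j),(0.07+0.01j)]] + [[0.01-0.02j, (0.01-0.06j), (0.03+0.02j)], [0.01-0.02j, 0.02-0.04j, 0.01+0.03j], [(-0.02-0.05j), -0.07-0.09j, 0.07-0.01j]]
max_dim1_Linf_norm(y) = 0.27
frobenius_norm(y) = 0.49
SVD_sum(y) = [[-0.27,0.27,0.05], [0.12,-0.12,-0.02], [0.08,-0.08,-0.02]] + [[-0.02,-0.03,0.04], [0.01,0.01,-0.02], [-0.08,-0.11,0.15]] + [[0.02, 0.01, 0.02], [0.04, 0.03, 0.04], [0.0, 0.0, 0.0]]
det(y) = -0.01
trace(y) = -0.22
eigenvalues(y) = [(-0.42+0j), (0.1+0.07j), (0.1-0.07j)]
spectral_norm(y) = 0.44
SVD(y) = [[-0.88,0.23,0.42], [0.40,-0.12,0.91], [0.26,0.96,0.02]] @ diag([0.43954661693853264, 0.20634136202679013, 0.07156824613486064]) @ [[0.69, -0.71, -0.14], [-0.41, -0.55, 0.73], [0.59, 0.45, 0.67]]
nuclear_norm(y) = 0.72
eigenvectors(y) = [[0.88+0.00j, (0.29-0.29j), 0.29+0.29j], [-0.44+0.00j, (0.13-0.33j), 0.13+0.33j], [(-0.15+0j), (0.84+0j), 0.84-0.00j]]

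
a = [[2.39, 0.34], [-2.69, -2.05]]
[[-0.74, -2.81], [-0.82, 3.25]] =a @ [[-0.45, -1.17], [0.99, -0.05]]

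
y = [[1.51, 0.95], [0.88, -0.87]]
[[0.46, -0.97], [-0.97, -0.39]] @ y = [[-0.16, 1.28], [-1.81, -0.58]]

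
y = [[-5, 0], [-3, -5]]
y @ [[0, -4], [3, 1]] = [[0, 20], [-15, 7]]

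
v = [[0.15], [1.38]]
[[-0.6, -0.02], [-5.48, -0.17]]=v @ [[-3.97,  -0.12]]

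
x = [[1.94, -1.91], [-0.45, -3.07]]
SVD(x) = [[0.63, 0.78], [0.78, -0.63]] @ diag([3.692117725902964, 1.8459053870860018]) @ [[0.23,-0.97],  [0.97,0.23]]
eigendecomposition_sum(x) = [[2.04, -0.75], [-0.18, 0.07]] + [[-0.1, -1.16],[-0.27, -3.14]]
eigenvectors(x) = [[1.00, 0.35], [-0.09, 0.94]]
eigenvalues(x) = [2.11, -3.24]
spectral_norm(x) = 3.69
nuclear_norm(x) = 5.54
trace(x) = -1.13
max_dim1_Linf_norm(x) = 3.07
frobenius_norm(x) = 4.13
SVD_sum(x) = [[0.54, -2.25],[0.67, -2.80]] + [[1.40, 0.34], [-1.12, -0.27]]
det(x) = -6.82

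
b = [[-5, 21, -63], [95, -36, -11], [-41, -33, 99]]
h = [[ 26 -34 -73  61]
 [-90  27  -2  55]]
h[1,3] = 55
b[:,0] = [-5, 95, -41]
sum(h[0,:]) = -20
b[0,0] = -5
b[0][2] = -63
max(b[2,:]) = 99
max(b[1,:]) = 95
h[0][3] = 61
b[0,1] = 21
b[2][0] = -41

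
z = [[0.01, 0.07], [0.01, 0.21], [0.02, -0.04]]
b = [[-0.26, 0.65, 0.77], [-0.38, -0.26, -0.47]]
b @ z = [[0.02, 0.09], [-0.02, -0.06]]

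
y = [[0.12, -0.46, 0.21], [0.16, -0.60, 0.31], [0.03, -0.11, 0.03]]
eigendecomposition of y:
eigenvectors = [[0.61, 0.96, 0.78], [0.78, 0.27, 0.45], [0.15, 0.02, 0.43]]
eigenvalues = [-0.41, -0.0, -0.03]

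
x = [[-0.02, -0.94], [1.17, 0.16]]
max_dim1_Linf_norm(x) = 1.17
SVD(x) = [[-0.29, 0.96], [0.96, 0.29]] @ diag([1.2033505432517573, 0.9112889059215526]) @ [[0.93, 0.36], [0.36, -0.93]]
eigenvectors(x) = [[0.06-0.66j, 0.06+0.66j], [-0.74+0.00j, -0.74-0.00j]]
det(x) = 1.10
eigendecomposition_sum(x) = [[-0.01+0.53j, (-0.47+0.03j)], [(0.58-0.04j), 0.08+0.52j]] + [[(-0.01-0.53j),  (-0.47-0.03j)], [0.58+0.04j,  (0.08-0.52j)]]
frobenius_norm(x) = 1.51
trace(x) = 0.14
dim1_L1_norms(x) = [0.96, 1.33]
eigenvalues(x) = [(0.07+1.04j), (0.07-1.04j)]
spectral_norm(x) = 1.20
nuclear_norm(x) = 2.11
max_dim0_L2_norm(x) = 1.17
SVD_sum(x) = [[-0.33, -0.13],[1.07, 0.41]] + [[0.31, -0.81], [0.1, -0.25]]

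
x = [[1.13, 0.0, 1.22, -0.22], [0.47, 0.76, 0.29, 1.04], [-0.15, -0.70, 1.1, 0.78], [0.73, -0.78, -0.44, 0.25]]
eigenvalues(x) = [(0.27+1.2j), (0.27-1.2j), (1.35+0.76j), (1.35-0.76j)]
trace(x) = 3.24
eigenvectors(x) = [[-0.19+0.37j, (-0.19-0.37j), 0.71+0.00j, 0.71-0.00j], [-0.13-0.41j, (-0.13+0.41j), 0.40-0.33j, 0.40+0.33j], [(-0.11-0.45j), (-0.11+0.45j), 0.15+0.44j, 0.15-0.44j], [0.65+0.00j, 0.65-0.00j, (0.11-0.02j), (0.11+0.02j)]]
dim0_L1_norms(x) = [2.48, 2.24, 3.05, 2.29]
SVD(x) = [[-0.72, 0.29, -0.57, 0.25], [-0.38, -0.8, -0.12, -0.45], [-0.57, 0.09, 0.81, 0.11], [-0.08, 0.51, -0.00, -0.85]] @ diag([1.9935628845184725, 1.3188936894294403, 1.2416735504222707, 1.118335037292196]) @ [[-0.49, 0.09, -0.79, -0.35], [0.24, -0.81, -0.0, -0.53], [-0.67, -0.53, 0.13, 0.51], [-0.51, 0.23, 0.59, -0.58]]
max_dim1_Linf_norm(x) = 1.22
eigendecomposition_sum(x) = [[(-0.01+0.19j), (0.09-0.23j), (0.05-0.18j), (-0.35-0.12j)], [(-0.13-0.15j), (0.1+0.24j), (0.09+0.18j), (0.35-0.17j)], [(-0.13-0.16j), 0.10+0.26j, 0.09+0.19j, 0.38-0.16j], [(0.27-0.13j), (-0.39+0.04j), (-0.3+0.05j), (0.08+0.58j)]] + [[-0.01-0.19j,0.09+0.23j,0.05+0.18j,(-0.35+0.12j)], [-0.13+0.15j,0.10-0.24j,0.09-0.18j,(0.35+0.17j)], [-0.13+0.16j,(0.1-0.26j),0.09-0.19j,(0.38+0.16j)], [0.27+0.13j,(-0.39-0.04j),-0.30-0.05j,0.08-0.58j]] + [[0.57+0.10j, (-0.09+0.69j), (0.56-0.56j), (0.24+0.07j)], [0.37-0.22j, 0.28+0.43j, (0.05-0.58j), 0.17-0.08j], [0.06+0.37j, (-0.45+0.09j), (0.46+0.23j), 0.01+0.17j], [0.09+0.00j, 0.11j, 0.08-0.10j, 0.04+0.01j]] + [[0.57-0.10j, -0.09-0.69j, 0.56+0.56j, (0.24-0.07j)], [0.37+0.22j, (0.28-0.43j), (0.05+0.58j), (0.17+0.08j)], [(0.06-0.37j), (-0.45-0.09j), (0.46-0.23j), 0.01-0.17j], [(0.09-0j), -0.11j, (0.08+0.1j), (0.04-0.01j)]]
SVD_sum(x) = [[0.7,  -0.12,  1.15,  0.51], [0.37,  -0.07,  0.6,  0.27], [0.55,  -0.1,  0.9,  0.40], [0.08,  -0.01,  0.13,  0.06]] + [[0.09, -0.31, -0.00, -0.2], [-0.25, 0.86, 0.00, 0.56], [0.03, -0.1, -0.0, -0.06], [0.16, -0.55, -0.00, -0.36]] + [[0.48,0.38,-0.09,-0.36], [0.1,0.08,-0.02,-0.08], [-0.67,-0.53,0.13,0.51], [0.0,0.00,-0.0,-0.0]] + [[-0.14, 0.06, 0.16, -0.16],[0.25, -0.11, -0.3, 0.29],[-0.06, 0.03, 0.07, -0.07],[0.49, -0.22, -0.57, 0.55]]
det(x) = 3.65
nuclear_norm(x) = 5.67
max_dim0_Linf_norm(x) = 1.22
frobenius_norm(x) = 2.92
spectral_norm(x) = 1.99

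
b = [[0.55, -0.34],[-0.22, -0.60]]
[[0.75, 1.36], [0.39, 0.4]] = b@[[0.79,1.69], [-0.94,-1.28]]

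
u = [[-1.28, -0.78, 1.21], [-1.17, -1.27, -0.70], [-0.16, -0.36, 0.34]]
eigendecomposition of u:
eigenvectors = [[0.53,0.57,0.6], [0.83,-0.80,-0.59], [0.15,-0.21,0.54]]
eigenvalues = [-2.15, -0.62, 0.56]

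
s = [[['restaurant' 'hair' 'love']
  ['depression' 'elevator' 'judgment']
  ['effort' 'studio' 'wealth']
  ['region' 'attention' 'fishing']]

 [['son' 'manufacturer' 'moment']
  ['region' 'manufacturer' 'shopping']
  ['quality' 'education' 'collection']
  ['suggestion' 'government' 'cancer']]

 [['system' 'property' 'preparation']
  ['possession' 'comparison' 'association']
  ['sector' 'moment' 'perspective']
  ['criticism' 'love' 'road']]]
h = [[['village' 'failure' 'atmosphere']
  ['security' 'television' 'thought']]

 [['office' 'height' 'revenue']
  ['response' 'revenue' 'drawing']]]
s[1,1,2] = 'shopping'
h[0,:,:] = [['village', 'failure', 'atmosphere'], ['security', 'television', 'thought']]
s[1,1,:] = ['region', 'manufacturer', 'shopping']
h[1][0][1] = 'height'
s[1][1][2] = 'shopping'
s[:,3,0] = ['region', 'suggestion', 'criticism']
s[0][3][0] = 'region'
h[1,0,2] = 'revenue'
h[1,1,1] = 'revenue'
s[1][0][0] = 'son'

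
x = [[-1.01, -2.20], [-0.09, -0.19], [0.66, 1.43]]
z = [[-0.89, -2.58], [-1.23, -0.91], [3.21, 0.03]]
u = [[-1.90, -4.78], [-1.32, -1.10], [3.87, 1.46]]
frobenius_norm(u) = 6.82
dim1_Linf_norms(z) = [2.58, 1.23, 3.21]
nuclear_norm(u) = 8.91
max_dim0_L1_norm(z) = 5.33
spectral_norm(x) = 2.90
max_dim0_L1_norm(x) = 3.82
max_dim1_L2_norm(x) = 2.42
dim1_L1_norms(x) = [3.21, 0.28, 2.09]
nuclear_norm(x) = 2.90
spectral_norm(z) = 3.79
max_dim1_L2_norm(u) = 5.14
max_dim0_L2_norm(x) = 2.63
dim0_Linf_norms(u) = [3.87, 4.78]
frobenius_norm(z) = 4.48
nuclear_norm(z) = 6.18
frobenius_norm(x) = 2.90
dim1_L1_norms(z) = [3.47, 2.14, 3.24]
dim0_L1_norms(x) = [1.76, 3.82]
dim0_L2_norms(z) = [3.55, 2.74]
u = z + x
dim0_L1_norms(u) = [7.09, 7.34]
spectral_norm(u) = 6.30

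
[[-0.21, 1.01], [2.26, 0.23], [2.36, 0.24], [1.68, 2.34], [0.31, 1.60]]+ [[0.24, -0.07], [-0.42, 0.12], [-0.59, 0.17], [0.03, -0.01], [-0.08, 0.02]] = [[0.03,0.94], [1.84,0.35], [1.77,0.41], [1.71,2.33], [0.23,1.62]]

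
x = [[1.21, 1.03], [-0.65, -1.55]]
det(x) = -1.21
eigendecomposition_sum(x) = [[1.06, 0.44],[-0.28, -0.11]] + [[0.15, 0.59], [-0.37, -1.44]]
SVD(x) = [[-0.68, 0.73],[0.73, 0.68]] @ diag([2.250048060137142, 0.5359885512518757]) @ [[-0.58, -0.82],[0.82, -0.58]]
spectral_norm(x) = 2.25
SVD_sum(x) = [[0.89, 1.26], [-0.95, -1.34]] + [[0.32, -0.23],[0.30, -0.21]]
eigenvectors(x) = [[0.97, -0.38], [-0.25, 0.92]]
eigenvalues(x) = [0.94, -1.28]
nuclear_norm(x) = 2.79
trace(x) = -0.34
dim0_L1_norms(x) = [1.86, 2.58]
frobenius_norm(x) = 2.31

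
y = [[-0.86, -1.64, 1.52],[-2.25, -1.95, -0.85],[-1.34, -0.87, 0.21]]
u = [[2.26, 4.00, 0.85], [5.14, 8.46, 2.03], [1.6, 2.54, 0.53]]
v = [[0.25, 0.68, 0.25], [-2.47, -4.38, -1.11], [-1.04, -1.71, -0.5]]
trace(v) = -4.63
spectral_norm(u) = 11.54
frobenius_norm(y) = 4.23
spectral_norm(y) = 3.80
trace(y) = -2.60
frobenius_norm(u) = 11.54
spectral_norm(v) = 5.60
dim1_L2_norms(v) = [0.77, 5.15, 2.06]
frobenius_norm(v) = 5.60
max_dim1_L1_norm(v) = 7.96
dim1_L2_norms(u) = [4.67, 10.11, 3.05]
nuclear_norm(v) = 5.82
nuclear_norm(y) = 6.01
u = y @ v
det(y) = -2.65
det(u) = 0.17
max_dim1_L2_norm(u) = 10.11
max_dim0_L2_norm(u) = 9.7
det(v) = -0.06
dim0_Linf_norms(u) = [5.14, 8.46, 2.03]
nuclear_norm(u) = 11.79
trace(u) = 11.25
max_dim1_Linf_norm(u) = 8.46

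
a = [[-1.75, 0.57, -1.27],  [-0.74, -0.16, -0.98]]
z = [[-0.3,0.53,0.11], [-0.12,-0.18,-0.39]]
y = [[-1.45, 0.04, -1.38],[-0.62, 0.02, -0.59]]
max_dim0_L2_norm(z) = 0.56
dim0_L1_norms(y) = [2.07, 0.06, 1.97]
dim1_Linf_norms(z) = [0.53, 0.39]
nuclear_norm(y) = 2.18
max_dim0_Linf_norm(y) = 1.45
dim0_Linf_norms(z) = [0.3, 0.53, 0.39]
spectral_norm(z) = 0.65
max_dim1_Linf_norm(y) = 1.45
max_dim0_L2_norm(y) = 1.58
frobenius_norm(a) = 2.56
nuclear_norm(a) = 3.02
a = z + y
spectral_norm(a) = 2.50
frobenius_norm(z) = 0.76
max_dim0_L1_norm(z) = 0.71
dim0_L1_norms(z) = [0.42, 0.71, 0.5]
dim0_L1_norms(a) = [2.49, 0.73, 2.25]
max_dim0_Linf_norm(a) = 1.75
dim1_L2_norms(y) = [2.0, 0.86]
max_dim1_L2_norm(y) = 2.0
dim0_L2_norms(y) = [1.58, 0.04, 1.5]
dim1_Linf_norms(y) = [1.45, 0.62]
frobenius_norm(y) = 2.18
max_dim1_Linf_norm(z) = 0.53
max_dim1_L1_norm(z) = 0.94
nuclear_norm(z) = 1.05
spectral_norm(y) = 2.18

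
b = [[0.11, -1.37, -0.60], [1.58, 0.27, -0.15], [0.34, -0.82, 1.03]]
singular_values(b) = [1.62, 1.62, 1.2]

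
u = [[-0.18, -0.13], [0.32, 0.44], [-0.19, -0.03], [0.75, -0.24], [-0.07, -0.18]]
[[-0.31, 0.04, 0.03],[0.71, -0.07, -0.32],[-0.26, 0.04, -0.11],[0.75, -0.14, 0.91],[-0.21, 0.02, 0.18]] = u@[[1.23, -0.19, 0.79], [0.71, -0.03, -1.31]]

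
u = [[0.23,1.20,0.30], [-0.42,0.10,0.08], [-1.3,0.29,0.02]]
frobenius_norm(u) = 1.88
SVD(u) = [[0.17, -0.99, 0.02], [0.31, 0.04, -0.95], [0.94, 0.17, 0.31]] @ diag([1.4049433180791433, 1.2537591907082162, 0.06649935863937081]) @ [[-0.93, 0.36, 0.07], [-0.37, -0.90, -0.23], [0.02, 0.24, -0.97]]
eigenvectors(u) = [[0.07+0.58j, 0.07-0.58j, (0.05+0j)], [-0.26+0.06j, -0.26-0.06j, (-0.26+0j)], [(-0.77+0j), (-0.77-0j), (0.97+0j)]]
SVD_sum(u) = [[-0.22,0.09,0.02], [-0.40,0.16,0.03], [-1.22,0.47,0.09]] + [[0.45, 1.11, 0.29],  [-0.02, -0.04, -0.01],  [-0.08, -0.19, -0.05]] + [[0.0, 0.00, -0.00], [-0.00, -0.02, 0.06], [0.00, 0.00, -0.02]]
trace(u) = 0.35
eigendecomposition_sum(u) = [[(0.12+0.47j), 0.60-0.11j, 0.15-0.05j], [(-0.21+0.07j), 0.08+0.27j, (0.03+0.07j)], [(-0.64+0.08j), 0.05+0.80j, (0.04+0.21j)]] + [[(0.12-0.47j), 0.60+0.11j, 0.15+0.05j],  [-0.21-0.07j, (0.08-0.27j), 0.03-0.07j],  [(-0.64-0.08j), 0.05-0.80j, 0.04-0.21j]] + [[-0.00-0.00j, (0.01+0j), -0.00+0.00j],[(0.01+0j), -0.05-0.00j, 0.02-0.00j],[-0.02-0.00j, 0.20+0.00j, (-0.07+0j)]]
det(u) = -0.12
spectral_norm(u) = 1.40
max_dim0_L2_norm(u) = 1.39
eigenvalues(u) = [(0.24+0.95j), (0.24-0.95j), (-0.12+0j)]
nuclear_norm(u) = 2.73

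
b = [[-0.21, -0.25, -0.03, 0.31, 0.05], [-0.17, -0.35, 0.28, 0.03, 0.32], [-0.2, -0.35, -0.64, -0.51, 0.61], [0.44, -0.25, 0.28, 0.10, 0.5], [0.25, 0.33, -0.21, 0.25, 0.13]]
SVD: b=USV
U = [[-0.06, 0.15, -0.35, -0.83, -0.4], [-0.24, 0.48, -0.43, -0.06, 0.72], [-0.95, -0.29, 0.13, -0.03, -0.04], [-0.19, 0.81, 0.41, 0.16, -0.35], [0.11, -0.04, 0.71, -0.53, 0.44]]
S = [1.13, 0.85, 0.66, 0.43, 0.15]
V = [[0.17, 0.45, 0.41, 0.41, -0.65], [0.34, -0.38, 0.65, 0.33, 0.45], [0.72, 0.49, -0.35, 0.04, 0.33], [0.29, 0.05, 0.42, -0.84, -0.16], [-0.5, 0.64, 0.33, -0.06, 0.48]]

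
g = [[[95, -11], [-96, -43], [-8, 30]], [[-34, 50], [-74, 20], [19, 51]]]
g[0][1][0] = -96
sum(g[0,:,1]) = -24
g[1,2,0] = 19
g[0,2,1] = 30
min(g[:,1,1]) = -43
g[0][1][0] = -96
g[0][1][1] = -43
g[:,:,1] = [[-11, -43, 30], [50, 20, 51]]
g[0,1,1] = -43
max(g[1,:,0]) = 19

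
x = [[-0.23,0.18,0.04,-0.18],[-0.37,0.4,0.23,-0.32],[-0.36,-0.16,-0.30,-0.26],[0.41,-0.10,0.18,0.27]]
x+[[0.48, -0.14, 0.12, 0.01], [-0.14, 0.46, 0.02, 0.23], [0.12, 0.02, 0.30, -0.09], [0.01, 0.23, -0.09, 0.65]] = [[0.25, 0.04, 0.16, -0.17], [-0.51, 0.86, 0.25, -0.09], [-0.24, -0.14, 0.0, -0.35], [0.42, 0.13, 0.09, 0.92]]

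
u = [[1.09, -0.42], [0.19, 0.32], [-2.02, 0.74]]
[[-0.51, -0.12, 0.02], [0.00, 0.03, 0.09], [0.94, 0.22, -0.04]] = u @ [[-0.38, -0.06, 0.10], [0.23, 0.13, 0.22]]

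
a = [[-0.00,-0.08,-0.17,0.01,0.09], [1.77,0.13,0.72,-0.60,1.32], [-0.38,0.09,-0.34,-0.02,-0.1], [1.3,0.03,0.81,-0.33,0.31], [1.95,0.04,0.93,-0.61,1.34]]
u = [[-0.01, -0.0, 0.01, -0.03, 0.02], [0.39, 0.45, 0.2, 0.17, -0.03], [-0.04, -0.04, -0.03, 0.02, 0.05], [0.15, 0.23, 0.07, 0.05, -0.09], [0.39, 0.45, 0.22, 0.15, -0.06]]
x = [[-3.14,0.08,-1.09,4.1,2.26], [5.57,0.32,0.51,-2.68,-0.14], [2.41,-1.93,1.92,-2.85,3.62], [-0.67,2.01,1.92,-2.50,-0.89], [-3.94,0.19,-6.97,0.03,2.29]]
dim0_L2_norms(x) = [7.92, 2.81, 7.58, 6.19, 4.93]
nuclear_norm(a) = 4.85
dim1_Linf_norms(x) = [4.1, 5.57, 3.62, 2.5, 6.97]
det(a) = 0.00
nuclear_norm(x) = 26.79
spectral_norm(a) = 3.88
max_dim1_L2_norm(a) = 2.61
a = u @ x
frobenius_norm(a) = 3.93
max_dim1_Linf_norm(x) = 6.97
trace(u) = 0.40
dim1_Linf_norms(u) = [0.03, 0.45, 0.05, 0.23, 0.45]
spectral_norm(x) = 10.78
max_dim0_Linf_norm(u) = 0.45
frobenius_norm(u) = 0.98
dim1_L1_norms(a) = [0.35, 4.54, 0.93, 2.78, 4.87]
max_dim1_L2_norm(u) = 0.66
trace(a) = 0.80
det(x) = 1820.40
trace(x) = -1.11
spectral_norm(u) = 0.97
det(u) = 0.00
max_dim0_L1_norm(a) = 5.4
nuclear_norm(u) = 1.15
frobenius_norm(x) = 13.81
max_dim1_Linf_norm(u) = 0.45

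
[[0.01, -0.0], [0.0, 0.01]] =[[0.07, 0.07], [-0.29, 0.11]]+[[-0.06, -0.07], [0.29, -0.1]]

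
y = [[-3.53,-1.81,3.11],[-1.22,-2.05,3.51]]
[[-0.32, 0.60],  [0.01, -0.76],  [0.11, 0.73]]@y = [[0.40, -0.65, 1.11],  [0.89, 1.54, -2.64],  [-1.28, -1.70, 2.9]]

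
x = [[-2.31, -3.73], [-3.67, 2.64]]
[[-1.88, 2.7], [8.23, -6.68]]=x @ [[-1.30, 0.9], [1.31, -1.28]]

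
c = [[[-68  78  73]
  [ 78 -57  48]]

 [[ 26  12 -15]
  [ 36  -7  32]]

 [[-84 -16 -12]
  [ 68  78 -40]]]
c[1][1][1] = -7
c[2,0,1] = -16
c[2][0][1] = -16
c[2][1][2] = -40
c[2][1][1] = 78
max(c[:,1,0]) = 78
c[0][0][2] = 73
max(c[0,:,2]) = 73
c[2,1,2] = -40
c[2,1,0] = 68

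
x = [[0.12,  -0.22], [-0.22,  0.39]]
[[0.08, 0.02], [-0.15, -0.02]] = x @[[0.88, -0.33], [0.12, -0.25]]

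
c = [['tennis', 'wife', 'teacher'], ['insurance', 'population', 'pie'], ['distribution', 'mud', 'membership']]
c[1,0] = 'insurance'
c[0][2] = 'teacher'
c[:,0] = ['tennis', 'insurance', 'distribution']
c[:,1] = ['wife', 'population', 'mud']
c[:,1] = ['wife', 'population', 'mud']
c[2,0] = 'distribution'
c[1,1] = 'population'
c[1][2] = 'pie'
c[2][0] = 'distribution'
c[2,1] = 'mud'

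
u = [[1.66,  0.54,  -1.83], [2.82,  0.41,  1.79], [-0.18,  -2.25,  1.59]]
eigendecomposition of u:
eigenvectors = [[-0.74+0.00j, -0.26+0.25j, -0.26-0.25j],[-0.37+0.00j, (0.72+0j), 0.72-0.00j],[0.56+0.00j, (0.31+0.51j), (0.31-0.51j)]]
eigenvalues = [(3.32+0j), (0.17+2.23j), (0.17-2.23j)]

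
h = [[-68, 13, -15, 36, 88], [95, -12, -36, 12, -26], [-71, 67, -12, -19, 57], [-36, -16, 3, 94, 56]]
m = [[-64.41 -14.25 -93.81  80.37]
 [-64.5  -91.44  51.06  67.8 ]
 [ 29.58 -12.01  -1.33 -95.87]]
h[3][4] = 56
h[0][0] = -68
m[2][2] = -1.33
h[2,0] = -71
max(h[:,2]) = 3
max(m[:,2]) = 51.06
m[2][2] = -1.33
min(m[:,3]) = -95.87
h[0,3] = 36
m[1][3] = 67.8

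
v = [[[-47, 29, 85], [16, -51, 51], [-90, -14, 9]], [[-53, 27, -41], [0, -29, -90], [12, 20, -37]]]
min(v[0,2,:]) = -90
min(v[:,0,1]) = 27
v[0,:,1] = [29, -51, -14]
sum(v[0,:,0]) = -121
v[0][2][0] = -90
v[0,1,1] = -51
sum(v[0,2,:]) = -95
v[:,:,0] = [[-47, 16, -90], [-53, 0, 12]]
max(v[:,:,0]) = 16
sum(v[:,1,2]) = -39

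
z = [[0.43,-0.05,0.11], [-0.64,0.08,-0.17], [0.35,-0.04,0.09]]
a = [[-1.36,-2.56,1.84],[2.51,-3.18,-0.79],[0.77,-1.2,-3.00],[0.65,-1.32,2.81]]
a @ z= [[1.7, -0.21, 0.45], [2.84, -0.35, 0.75], [0.05, -0.01, 0.02], [2.11, -0.25, 0.55]]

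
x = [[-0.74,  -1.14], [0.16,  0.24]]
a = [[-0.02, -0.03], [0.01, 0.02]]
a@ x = [[0.01, 0.02], [-0.0, -0.01]]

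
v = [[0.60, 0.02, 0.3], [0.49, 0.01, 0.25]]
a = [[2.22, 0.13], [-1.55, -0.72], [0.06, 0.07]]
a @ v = [[1.4,0.05,0.7],[-1.28,-0.04,-0.64],[0.07,0.00,0.04]]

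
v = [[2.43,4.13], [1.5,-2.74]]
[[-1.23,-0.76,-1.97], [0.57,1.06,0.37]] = v @[[-0.08, 0.18, -0.3],  [-0.25, -0.29, -0.3]]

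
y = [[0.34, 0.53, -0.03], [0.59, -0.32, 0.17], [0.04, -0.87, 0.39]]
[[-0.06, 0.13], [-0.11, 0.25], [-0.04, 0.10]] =y @ [[-0.16,0.35], [-0.02,0.04], [-0.14,0.31]]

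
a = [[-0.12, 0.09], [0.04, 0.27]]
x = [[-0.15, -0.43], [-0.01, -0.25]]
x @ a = [[0.00,  -0.13], [-0.01,  -0.07]]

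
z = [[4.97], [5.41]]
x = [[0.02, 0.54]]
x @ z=[[3.02]]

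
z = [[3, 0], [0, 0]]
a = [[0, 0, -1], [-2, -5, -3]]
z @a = [[0, 0, -3], [0, 0, 0]]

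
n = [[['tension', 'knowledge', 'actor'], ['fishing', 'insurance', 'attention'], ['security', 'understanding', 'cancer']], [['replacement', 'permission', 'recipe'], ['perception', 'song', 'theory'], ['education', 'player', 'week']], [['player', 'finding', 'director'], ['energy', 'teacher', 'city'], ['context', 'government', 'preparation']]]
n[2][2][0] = 'context'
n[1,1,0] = 'perception'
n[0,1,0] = 'fishing'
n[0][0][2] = 'actor'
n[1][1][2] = 'theory'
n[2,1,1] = 'teacher'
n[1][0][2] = 'recipe'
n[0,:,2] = ['actor', 'attention', 'cancer']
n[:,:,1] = [['knowledge', 'insurance', 'understanding'], ['permission', 'song', 'player'], ['finding', 'teacher', 'government']]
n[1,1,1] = 'song'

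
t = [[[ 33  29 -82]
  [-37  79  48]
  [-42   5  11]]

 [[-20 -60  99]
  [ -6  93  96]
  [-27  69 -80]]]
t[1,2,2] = -80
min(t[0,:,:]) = -82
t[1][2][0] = -27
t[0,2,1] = 5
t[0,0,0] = 33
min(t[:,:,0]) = -42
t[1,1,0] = -6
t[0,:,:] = [[33, 29, -82], [-37, 79, 48], [-42, 5, 11]]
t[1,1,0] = -6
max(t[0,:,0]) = 33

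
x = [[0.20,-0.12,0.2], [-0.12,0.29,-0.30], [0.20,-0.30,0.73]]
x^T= [[0.20,-0.12,0.2], [-0.12,0.29,-0.3], [0.2,-0.30,0.73]]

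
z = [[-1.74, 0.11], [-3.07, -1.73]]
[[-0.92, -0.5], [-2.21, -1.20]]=z @ [[0.55, 0.30], [0.30, 0.16]]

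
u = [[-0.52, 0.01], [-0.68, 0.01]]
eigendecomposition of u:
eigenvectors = [[-0.61, -0.02],[-0.8, -1.00]]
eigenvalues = [-0.51, -0.0]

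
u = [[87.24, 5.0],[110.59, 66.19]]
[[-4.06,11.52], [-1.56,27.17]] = u @ [[-0.05,0.12], [0.06,0.21]]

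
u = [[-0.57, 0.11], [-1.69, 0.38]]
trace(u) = -0.19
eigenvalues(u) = [-0.29, 0.1]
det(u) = -0.03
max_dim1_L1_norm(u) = 2.07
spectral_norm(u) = 1.83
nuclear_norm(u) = 1.84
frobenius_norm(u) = 1.83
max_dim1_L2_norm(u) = 1.73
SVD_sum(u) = [[-0.57, 0.13], [-1.69, 0.37]] + [[-0.0,  -0.02], [0.0,  0.01]]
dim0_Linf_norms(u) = [1.69, 0.38]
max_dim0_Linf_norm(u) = 1.69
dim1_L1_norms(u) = [0.68, 2.07]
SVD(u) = [[-0.32, -0.95], [-0.95, 0.32]] @ diag([1.8268052939748176, 0.016805293974817566]) @ [[0.98, -0.22], [0.22, 0.98]]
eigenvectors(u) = [[-0.37, -0.16], [-0.93, -0.99]]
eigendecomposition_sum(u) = [[-0.5, 0.08], [-1.25, 0.20]] + [[-0.07, 0.03],[-0.44, 0.18]]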